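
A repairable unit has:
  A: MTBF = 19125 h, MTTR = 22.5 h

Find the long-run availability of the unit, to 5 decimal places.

0.99882

A(A) = MTBF/(MTBF+MTTR) = 19125/(19125+22.5) = 0.99882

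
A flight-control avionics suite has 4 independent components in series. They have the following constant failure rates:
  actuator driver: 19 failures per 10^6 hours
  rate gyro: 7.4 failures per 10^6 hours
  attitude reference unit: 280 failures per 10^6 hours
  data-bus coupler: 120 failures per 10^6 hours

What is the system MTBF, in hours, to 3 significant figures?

2350

Series of exponential components: λ_sys = Σ λ_i
λ_sys = 0.000019 + 0.0000074 + 0.00028 + 0.00012 = 4.2640e-04 /h
MTBF = 1 / λ_sys = 2350 h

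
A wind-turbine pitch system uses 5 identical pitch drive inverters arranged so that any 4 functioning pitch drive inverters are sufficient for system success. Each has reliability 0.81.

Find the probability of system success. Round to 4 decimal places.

R = Σ_{i=4}^{5} C(5,i) p^i (1−p)^{5−i} with p = 0.81
C(5,4)·0.81^4·0.19^1 = 0.408944
C(5,5)·0.81^5·0.19^0 = 0.348678
Sum = 0.7576

0.7576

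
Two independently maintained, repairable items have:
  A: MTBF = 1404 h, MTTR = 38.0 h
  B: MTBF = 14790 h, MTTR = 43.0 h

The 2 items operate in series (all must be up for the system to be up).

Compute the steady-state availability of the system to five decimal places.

A(A) = MTBF/(MTBF+MTTR) = 1404/(1404+38.0) = 0.973648
A(B) = MTBF/(MTBF+MTTR) = 14790/(14790+43.0) = 0.997101
Series availability: 0.973648 × 0.997101 = 0.97083

0.97083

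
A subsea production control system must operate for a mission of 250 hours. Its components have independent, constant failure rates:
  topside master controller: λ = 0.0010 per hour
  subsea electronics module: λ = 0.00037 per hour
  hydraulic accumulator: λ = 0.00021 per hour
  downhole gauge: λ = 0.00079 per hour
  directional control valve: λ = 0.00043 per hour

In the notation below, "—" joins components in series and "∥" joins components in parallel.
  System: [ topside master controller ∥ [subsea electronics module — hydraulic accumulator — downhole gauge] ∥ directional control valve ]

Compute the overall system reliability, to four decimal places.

0.9935

R(topside master controller) = exp(−0.0010 × 250) = 0.778801
R(subsea electronics module) = exp(−0.00037 × 250) = 0.911649
R(hydraulic accumulator) = exp(−0.00021 × 250) = 0.948854
R(downhole gauge) = exp(−0.00079 × 250) = 0.820780
R(directional control valve) = exp(−0.00043 × 250) = 0.898077
Series (subsea electronics module, hydraulic accumulator, and downhole gauge): 0.911649 × 0.948854 × 0.820780 = 0.709993
Parallel (topside master controller, [0.709993], and directional control valve): 1 − (1 − 0.778801)(1 − 0.709993)(1 − 0.898077) = 0.9935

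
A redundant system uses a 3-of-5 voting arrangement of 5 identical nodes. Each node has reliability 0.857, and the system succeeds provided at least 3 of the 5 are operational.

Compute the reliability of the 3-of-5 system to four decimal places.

0.9767

R = Σ_{i=3}^{5} C(5,i) p^i (1−p)^{5−i} with p = 0.857
C(5,3)·0.857^3·0.143^2 = 0.128711
C(5,4)·0.857^4·0.143^1 = 0.385682
C(5,5)·0.857^5·0.143^0 = 0.462279
Sum = 0.9767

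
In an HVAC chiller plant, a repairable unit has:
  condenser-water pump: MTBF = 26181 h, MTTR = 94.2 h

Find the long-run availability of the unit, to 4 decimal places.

0.9964

A(condenser-water pump) = MTBF/(MTBF+MTTR) = 26181/(26181+94.2) = 0.9964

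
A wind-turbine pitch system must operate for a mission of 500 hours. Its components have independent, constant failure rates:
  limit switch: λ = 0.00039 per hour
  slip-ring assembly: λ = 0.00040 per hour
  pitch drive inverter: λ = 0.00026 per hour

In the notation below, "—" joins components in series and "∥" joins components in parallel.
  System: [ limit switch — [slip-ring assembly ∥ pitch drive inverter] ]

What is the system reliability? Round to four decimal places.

0.8047

R(limit switch) = exp(−0.00039 × 500) = 0.822835
R(slip-ring assembly) = exp(−0.00040 × 500) = 0.818731
R(pitch drive inverter) = exp(−0.00026 × 500) = 0.878095
Parallel (slip-ring assembly and pitch drive inverter): 1 − (1 − 0.818731)(1 − 0.878095) = 0.977902
Series (limit switch and [0.977902]): 0.822835 × 0.977902 = 0.8047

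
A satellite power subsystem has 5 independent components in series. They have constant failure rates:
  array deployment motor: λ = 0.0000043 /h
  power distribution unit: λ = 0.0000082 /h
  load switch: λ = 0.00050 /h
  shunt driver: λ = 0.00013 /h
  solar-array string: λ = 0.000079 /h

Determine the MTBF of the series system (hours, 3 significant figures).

1390

Series of exponential components: λ_sys = Σ λ_i
λ_sys = 0.0000043 + 0.0000082 + 0.00050 + 0.00013 + 0.000079 = 7.2150e-04 /h
MTBF = 1 / λ_sys = 1390 h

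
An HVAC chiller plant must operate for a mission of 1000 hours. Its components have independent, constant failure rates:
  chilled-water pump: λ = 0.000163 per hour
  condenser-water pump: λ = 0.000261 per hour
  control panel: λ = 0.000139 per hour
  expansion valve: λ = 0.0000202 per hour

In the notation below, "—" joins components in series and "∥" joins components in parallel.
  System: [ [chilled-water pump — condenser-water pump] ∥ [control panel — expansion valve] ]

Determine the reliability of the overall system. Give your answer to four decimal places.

0.9491

R(chilled-water pump) = exp(−0.000163 × 1000) = 0.849591
R(condenser-water pump) = exp(−0.000261 × 1000) = 0.770281
R(control panel) = exp(−0.000139 × 1000) = 0.870228
R(expansion valve) = exp(−0.0000202 × 1000) = 0.980003
Series (chilled-water pump and condenser-water pump): 0.849591 × 0.770281 = 0.654424
Series (control panel and expansion valve): 0.870228 × 0.980003 = 0.852826
Parallel ([0.654424] and [0.852826]): 1 − (1 − 0.654424)(1 − 0.852826) = 0.9491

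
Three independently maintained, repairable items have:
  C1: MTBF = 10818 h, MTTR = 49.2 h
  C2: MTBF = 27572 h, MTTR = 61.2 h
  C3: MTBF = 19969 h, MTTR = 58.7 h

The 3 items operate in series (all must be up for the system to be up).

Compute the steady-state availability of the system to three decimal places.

0.990

A(C1) = MTBF/(MTBF+MTTR) = 10818/(10818+49.2) = 0.995473
A(C2) = MTBF/(MTBF+MTTR) = 27572/(27572+61.2) = 0.997785
A(C3) = MTBF/(MTBF+MTTR) = 19969/(19969+58.7) = 0.997069
Series availability: 0.995473 × 0.997785 × 0.997069 = 0.990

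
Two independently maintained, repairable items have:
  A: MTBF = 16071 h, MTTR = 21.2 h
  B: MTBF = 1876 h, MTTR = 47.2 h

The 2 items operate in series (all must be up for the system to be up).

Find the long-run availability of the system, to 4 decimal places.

A(A) = MTBF/(MTBF+MTTR) = 16071/(16071+21.2) = 0.998683
A(B) = MTBF/(MTBF+MTTR) = 1876/(1876+47.2) = 0.975458
Series availability: 0.998683 × 0.975458 = 0.9742

0.9742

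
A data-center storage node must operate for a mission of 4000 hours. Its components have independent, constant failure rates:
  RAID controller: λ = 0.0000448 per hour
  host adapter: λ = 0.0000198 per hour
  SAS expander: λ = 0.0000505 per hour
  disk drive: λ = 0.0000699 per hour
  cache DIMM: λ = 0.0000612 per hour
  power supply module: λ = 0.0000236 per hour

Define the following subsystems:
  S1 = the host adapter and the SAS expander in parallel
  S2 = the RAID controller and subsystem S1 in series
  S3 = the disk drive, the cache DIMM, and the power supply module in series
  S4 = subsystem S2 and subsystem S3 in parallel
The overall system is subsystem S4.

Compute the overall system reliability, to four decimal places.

R(RAID controller) = exp(−0.0000448 × 4000) = 0.835939
R(host adapter) = exp(−0.0000198 × 4000) = 0.923855
R(SAS expander) = exp(−0.0000505 × 4000) = 0.817095
R(disk drive) = exp(−0.0000699 × 4000) = 0.756086
R(cache DIMM) = exp(−0.0000612 × 4000) = 0.782861
R(power supply module) = exp(−0.0000236 × 4000) = 0.909919
Parallel (host adapter and SAS expander): 1 − (1 − 0.923855)(1 − 0.817095) = 0.986073
Series (RAID controller and [0.986073]): 0.835939 × 0.986073 = 0.824297
Series (disk drive, cache DIMM, and power supply module): 0.756086 × 0.782861 × 0.909919 = 0.538590
Parallel ([0.824297] and [0.538590]): 1 − (1 − 0.824297)(1 − 0.538590) = 0.9189

0.9189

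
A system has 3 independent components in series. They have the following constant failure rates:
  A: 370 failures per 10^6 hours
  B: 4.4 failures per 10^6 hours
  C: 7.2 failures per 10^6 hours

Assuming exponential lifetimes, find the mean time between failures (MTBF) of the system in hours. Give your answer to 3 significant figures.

2620

Series of exponential components: λ_sys = Σ λ_i
λ_sys = 0.00037 + 0.0000044 + 0.0000072 = 3.8160e-04 /h
MTBF = 1 / λ_sys = 2620 h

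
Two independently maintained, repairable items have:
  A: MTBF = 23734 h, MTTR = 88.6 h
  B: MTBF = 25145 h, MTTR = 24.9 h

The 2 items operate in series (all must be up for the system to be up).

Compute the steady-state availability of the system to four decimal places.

A(A) = MTBF/(MTBF+MTTR) = 23734/(23734+88.6) = 0.996281
A(B) = MTBF/(MTBF+MTTR) = 25145/(25145+24.9) = 0.999011
Series availability: 0.996281 × 0.999011 = 0.9953

0.9953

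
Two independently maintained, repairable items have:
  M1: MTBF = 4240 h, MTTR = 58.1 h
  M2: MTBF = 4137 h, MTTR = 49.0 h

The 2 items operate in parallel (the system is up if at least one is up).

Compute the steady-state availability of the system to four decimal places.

0.9998

A(M1) = MTBF/(MTBF+MTTR) = 4240/(4240+58.1) = 0.986482
A(M2) = MTBF/(MTBF+MTTR) = 4137/(4137+49.0) = 0.988294
Parallel availability: 1 − (1 − 0.986482)(1 − 0.988294) = 0.9998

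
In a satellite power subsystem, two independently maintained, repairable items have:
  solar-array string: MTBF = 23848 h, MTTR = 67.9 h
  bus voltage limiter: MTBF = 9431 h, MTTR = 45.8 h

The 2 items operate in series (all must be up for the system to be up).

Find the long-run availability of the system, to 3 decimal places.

0.992

A(solar-array string) = MTBF/(MTBF+MTTR) = 23848/(23848+67.9) = 0.997161
A(bus voltage limiter) = MTBF/(MTBF+MTTR) = 9431/(9431+45.8) = 0.995167
Series availability: 0.997161 × 0.995167 = 0.992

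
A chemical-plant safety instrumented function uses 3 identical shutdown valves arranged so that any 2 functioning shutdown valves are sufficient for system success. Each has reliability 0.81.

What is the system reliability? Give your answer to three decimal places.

0.905

R = Σ_{i=2}^{3} C(3,i) p^i (1−p)^{3−i} with p = 0.81
C(3,2)·0.81^2·0.19^1 = 0.37398
C(3,3)·0.81^3·0.19^0 = 0.53144
Sum = 0.905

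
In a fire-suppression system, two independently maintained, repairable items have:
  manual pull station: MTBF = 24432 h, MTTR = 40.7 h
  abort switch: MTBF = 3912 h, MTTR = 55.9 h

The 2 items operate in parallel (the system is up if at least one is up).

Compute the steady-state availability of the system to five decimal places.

0.99998

A(manual pull station) = MTBF/(MTBF+MTTR) = 24432/(24432+40.7) = 0.998337
A(abort switch) = MTBF/(MTBF+MTTR) = 3912/(3912+55.9) = 0.985912
Parallel availability: 1 − (1 − 0.998337)(1 − 0.985912) = 0.99998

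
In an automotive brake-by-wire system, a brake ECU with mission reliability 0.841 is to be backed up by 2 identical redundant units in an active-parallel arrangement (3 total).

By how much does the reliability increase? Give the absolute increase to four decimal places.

R_before = 0.841
R_after = 1 − (1 − 0.841)^3 = 0.9960
ΔR = 0.9960 − 0.841 = 0.1550

0.1550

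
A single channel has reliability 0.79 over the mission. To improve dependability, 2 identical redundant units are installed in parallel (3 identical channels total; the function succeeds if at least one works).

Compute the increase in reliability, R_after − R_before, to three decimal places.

R_before = 0.79
R_after = 1 − (1 − 0.79)^3 = 0.991
ΔR = 0.991 − 0.79 = 0.201

0.201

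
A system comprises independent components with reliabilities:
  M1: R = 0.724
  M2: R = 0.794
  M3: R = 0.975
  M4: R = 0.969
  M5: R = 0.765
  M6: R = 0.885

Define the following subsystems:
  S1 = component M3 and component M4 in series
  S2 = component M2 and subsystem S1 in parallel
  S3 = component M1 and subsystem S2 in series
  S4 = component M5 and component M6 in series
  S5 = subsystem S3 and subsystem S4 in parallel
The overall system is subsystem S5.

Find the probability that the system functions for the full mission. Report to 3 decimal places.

0.908

Series (M3 and M4): 0.97500 × 0.96900 = 0.94478
Parallel (M2 and [0.94478]): 1 − (1 − 0.79400)(1 − 0.94478) = 0.98862
Series (M1 and [0.98862]): 0.72400 × 0.98862 = 0.71576
Series (M5 and M6): 0.76500 × 0.88500 = 0.67703
Parallel ([0.71576] and [0.67703]): 1 − (1 − 0.71576)(1 − 0.67703) = 0.908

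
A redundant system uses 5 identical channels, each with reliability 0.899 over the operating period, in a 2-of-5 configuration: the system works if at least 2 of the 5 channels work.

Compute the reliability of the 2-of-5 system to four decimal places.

R = Σ_{i=2}^{5} C(5,i) p^i (1−p)^{5−i} with p = 0.899
C(5,2)·0.899^2·0.101^3 = 0.008327
C(5,3)·0.899^3·0.101^2 = 0.074118
C(5,4)·0.899^4·0.101^1 = 0.329860
C(5,5)·0.899^5·0.101^0 = 0.587217
Sum = 0.9995

0.9995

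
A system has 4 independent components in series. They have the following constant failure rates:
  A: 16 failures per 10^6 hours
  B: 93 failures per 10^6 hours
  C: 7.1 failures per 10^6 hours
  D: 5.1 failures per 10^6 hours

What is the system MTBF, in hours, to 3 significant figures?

8250

Series of exponential components: λ_sys = Σ λ_i
λ_sys = 0.000016 + 0.000093 + 0.0000071 + 0.0000051 = 1.2120e-04 /h
MTBF = 1 / λ_sys = 8250 h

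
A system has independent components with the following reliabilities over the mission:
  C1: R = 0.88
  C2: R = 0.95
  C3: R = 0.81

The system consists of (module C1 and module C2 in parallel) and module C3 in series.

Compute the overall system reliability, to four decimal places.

0.8051

Parallel (C1 and C2): 1 − (1 − 0.880000)(1 − 0.950000) = 0.994000
Series ([0.994000] and C3): 0.994000 × 0.810000 = 0.8051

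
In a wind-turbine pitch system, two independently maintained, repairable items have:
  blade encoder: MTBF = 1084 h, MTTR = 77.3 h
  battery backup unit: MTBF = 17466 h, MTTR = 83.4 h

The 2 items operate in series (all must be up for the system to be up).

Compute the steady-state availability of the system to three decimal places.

A(blade encoder) = MTBF/(MTBF+MTTR) = 1084/(1084+77.3) = 0.933437
A(battery backup unit) = MTBF/(MTBF+MTTR) = 17466/(17466+83.4) = 0.995248
Series availability: 0.933437 × 0.995248 = 0.929

0.929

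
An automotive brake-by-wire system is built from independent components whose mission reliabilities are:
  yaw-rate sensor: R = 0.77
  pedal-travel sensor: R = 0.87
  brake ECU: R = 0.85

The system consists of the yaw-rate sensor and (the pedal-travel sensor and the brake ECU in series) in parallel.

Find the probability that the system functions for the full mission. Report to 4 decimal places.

Series (pedal-travel sensor and brake ECU): 0.870000 × 0.850000 = 0.739500
Parallel (yaw-rate sensor and [0.739500]): 1 − (1 − 0.770000)(1 − 0.739500) = 0.9401

0.9401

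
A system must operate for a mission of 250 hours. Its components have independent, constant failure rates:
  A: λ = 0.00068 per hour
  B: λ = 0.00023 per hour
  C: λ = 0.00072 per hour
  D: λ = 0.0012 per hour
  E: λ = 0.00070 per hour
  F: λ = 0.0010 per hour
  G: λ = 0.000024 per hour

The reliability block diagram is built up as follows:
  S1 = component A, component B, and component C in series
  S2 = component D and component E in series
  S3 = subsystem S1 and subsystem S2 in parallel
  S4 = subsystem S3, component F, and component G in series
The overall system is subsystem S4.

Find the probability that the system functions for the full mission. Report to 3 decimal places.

R(A) = exp(−0.00068 × 250) = 0.84366
R(B) = exp(−0.00023 × 250) = 0.94412
R(C) = exp(−0.00072 × 250) = 0.83527
R(D) = exp(−0.0012 × 250) = 0.74082
R(E) = exp(−0.00070 × 250) = 0.83946
R(F) = exp(−0.0010 × 250) = 0.77880
R(G) = exp(−0.000024 × 250) = 0.99402
Series (A, B, and C): 0.84366 × 0.94412 × 0.83527 = 0.66531
Series (D and E): 0.74082 × 0.83946 = 0.62189
Parallel ([0.66531] and [0.62189]): 1 − (1 − 0.66531)(1 − 0.62189) = 0.87345
Series ([0.87345], F, and G): 0.87345 × 0.77880 × 0.99402 = 0.676

0.676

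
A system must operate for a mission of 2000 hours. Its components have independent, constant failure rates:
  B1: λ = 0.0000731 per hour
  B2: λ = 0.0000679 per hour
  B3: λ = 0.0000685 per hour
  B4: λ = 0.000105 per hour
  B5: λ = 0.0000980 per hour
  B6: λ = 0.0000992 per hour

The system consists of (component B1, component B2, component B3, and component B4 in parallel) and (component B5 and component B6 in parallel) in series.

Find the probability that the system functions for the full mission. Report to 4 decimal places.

0.9676

R(B1) = exp(−0.0000731 × 2000) = 0.863985
R(B2) = exp(−0.0000679 × 2000) = 0.873017
R(B3) = exp(−0.0000685 × 2000) = 0.871970
R(B4) = exp(−0.000105 × 2000) = 0.810584
R(B5) = exp(−0.0000980 × 2000) = 0.822012
R(B6) = exp(−0.0000992 × 2000) = 0.820042
Parallel (B1, B2, B3, and B4): 1 − (1 − 0.863985)(1 − 0.873017)(1 − 0.871970)(1 − 0.810584) = 0.999581
Parallel (B5 and B6): 1 − (1 − 0.822012)(1 − 0.820042) = 0.967970
Series ([0.999581] and [0.967970]): 0.999581 × 0.967970 = 0.9676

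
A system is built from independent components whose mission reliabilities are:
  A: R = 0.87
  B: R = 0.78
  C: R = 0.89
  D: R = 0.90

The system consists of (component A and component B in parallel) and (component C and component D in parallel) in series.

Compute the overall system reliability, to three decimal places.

Parallel (A and B): 1 − (1 − 0.87000)(1 − 0.78000) = 0.97140
Parallel (C and D): 1 − (1 − 0.89000)(1 − 0.90000) = 0.98900
Series ([0.97140] and [0.98900]): 0.97140 × 0.98900 = 0.961

0.961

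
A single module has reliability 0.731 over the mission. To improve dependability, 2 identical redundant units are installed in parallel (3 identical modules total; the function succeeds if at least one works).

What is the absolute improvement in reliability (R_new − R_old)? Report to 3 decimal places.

R_before = 0.731
R_after = 1 − (1 − 0.731)^3 = 0.981
ΔR = 0.981 − 0.731 = 0.250

0.250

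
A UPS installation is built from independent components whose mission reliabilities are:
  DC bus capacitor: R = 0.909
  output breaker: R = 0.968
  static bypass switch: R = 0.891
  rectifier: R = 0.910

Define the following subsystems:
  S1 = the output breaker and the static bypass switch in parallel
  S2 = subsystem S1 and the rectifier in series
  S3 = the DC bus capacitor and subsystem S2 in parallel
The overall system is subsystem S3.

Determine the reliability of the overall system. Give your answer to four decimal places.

Parallel (output breaker and static bypass switch): 1 − (1 − 0.968000)(1 − 0.891000) = 0.996512
Series ([0.996512] and rectifier): 0.996512 × 0.910000 = 0.906826
Parallel (DC bus capacitor and [0.906826]): 1 − (1 − 0.909000)(1 − 0.906826) = 0.9915

0.9915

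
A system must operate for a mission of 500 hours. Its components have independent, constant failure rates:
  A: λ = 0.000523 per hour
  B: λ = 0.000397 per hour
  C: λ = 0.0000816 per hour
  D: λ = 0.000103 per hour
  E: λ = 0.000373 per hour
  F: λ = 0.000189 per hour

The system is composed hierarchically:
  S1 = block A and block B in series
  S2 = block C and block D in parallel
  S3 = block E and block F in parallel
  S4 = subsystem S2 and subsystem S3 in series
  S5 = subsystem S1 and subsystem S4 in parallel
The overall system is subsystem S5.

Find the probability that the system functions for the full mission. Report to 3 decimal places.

R(A) = exp(−0.000523 × 500) = 0.76990
R(B) = exp(−0.000397 × 500) = 0.81996
R(C) = exp(−0.0000816 × 500) = 0.96002
R(D) = exp(−0.000103 × 500) = 0.94980
R(E) = exp(−0.000373 × 500) = 0.82986
R(F) = exp(−0.000189 × 500) = 0.90983
Series (A and B): 0.76990 × 0.81996 = 0.63129
Parallel (C and D): 1 − (1 − 0.96002)(1 − 0.94980) = 0.99799
Parallel (E and F): 1 − (1 − 0.82986)(1 − 0.90983) = 0.98466
Series ([0.99799] and [0.98466]): 0.99799 × 0.98466 = 0.98268
Parallel ([0.63129] and [0.98268]): 1 − (1 − 0.63129)(1 − 0.98268) = 0.994

0.994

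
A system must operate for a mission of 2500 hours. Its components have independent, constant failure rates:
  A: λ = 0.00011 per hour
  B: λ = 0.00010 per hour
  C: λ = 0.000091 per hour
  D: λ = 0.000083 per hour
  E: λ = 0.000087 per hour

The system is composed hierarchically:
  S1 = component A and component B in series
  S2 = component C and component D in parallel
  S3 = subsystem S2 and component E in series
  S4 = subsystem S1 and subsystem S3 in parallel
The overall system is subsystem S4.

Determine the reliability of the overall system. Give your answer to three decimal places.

R(A) = exp(−0.00011 × 2500) = 0.75957
R(B) = exp(−0.00010 × 2500) = 0.77880
R(C) = exp(−0.000091 × 2500) = 0.79652
R(D) = exp(−0.000083 × 2500) = 0.81261
R(E) = exp(−0.000087 × 2500) = 0.80453
Series (A and B): 0.75957 × 0.77880 = 0.59155
Parallel (C and D): 1 − (1 − 0.79652)(1 − 0.81261) = 0.96187
Series ([0.96187] and E): 0.96187 × 0.80453 = 0.77385
Parallel ([0.59155] and [0.77385]): 1 − (1 − 0.59155)(1 − 0.77385) = 0.908

0.908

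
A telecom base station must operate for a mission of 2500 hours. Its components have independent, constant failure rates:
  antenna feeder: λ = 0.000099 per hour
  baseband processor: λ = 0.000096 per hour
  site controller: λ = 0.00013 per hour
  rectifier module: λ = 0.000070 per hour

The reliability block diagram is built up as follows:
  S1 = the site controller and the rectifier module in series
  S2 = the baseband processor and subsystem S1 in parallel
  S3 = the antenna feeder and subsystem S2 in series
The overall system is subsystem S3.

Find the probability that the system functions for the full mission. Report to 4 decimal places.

R(antenna feeder) = exp(−0.000099 × 2500) = 0.780750
R(baseband processor) = exp(−0.000096 × 2500) = 0.786628
R(site controller) = exp(−0.00013 × 2500) = 0.722527
R(rectifier module) = exp(−0.000070 × 2500) = 0.839457
Series (site controller and rectifier module): 0.722527 × 0.839457 = 0.606530
Parallel (baseband processor and [0.606530]): 1 − (1 − 0.786628)(1 − 0.606530) = 0.916045
Series (antenna feeder and [0.916045]): 0.780750 × 0.916045 = 0.7152

0.7152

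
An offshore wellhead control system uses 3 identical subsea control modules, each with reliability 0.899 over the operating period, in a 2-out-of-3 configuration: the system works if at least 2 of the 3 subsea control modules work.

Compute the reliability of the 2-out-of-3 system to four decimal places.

R = Σ_{i=2}^{3} C(3,i) p^i (1−p)^{3−i} with p = 0.899
C(3,2)·0.899^2·0.101^1 = 0.244885
C(3,3)·0.899^3·0.101^0 = 0.726573
Sum = 0.9715

0.9715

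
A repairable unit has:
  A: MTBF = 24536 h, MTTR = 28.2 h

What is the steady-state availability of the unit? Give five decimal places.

A(A) = MTBF/(MTBF+MTTR) = 24536/(24536+28.2) = 0.99885

0.99885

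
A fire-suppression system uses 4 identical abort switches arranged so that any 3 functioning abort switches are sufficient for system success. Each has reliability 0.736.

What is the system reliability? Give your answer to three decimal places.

R = Σ_{i=3}^{4} C(4,i) p^i (1−p)^{4−i} with p = 0.736
C(4,3)·0.736^3·0.264^1 = 0.42101
C(4,4)·0.736^4·0.264^0 = 0.29343
Sum = 0.714

0.714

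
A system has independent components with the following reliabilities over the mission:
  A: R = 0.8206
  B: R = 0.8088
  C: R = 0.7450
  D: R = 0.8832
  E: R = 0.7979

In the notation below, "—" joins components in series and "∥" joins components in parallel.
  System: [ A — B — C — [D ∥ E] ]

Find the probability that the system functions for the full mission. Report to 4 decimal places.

0.4828

Parallel (D and E): 1 − (1 − 0.883200)(1 − 0.797900) = 0.976395
Series (A, B, C, and [0.976395]): 0.820600 × 0.808800 × 0.745000 × 0.976395 = 0.4828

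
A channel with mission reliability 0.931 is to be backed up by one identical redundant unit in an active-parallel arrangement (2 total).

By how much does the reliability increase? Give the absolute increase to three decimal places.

0.064

R_before = 0.931
R_after = 1 − (1 − 0.931)^2 = 0.995
ΔR = 0.995 − 0.931 = 0.064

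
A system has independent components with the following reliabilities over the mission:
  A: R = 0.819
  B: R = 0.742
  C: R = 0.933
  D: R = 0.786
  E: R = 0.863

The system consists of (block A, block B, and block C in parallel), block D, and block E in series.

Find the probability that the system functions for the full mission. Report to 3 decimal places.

Parallel (A, B, and C): 1 − (1 − 0.81900)(1 − 0.74200)(1 − 0.93300) = 0.99687
Series ([0.99687], D, and E): 0.99687 × 0.78600 × 0.86300 = 0.676

0.676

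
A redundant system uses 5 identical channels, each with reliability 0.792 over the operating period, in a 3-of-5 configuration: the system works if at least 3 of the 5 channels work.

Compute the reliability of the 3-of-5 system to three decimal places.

R = Σ_{i=3}^{5} C(5,i) p^i (1−p)^{5−i} with p = 0.792
C(5,3)·0.792^3·0.208^2 = 0.21493
C(5,4)·0.792^4·0.208^1 = 0.40920
C(5,5)·0.792^5·0.208^0 = 0.31162
Sum = 0.936

0.936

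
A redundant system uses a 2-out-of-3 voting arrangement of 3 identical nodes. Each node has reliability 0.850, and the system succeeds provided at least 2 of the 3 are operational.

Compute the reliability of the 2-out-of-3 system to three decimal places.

R = Σ_{i=2}^{3} C(3,i) p^i (1−p)^{3−i} with p = 0.850
C(3,2)·0.850^2·0.150^1 = 0.32513
C(3,3)·0.850^3·0.150^0 = 0.61413
Sum = 0.939

0.939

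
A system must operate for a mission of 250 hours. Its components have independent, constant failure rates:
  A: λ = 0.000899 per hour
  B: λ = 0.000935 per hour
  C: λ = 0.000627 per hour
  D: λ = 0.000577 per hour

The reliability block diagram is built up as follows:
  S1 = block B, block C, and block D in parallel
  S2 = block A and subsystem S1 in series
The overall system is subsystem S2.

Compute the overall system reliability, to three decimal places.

R(A) = exp(−0.000899 × 250) = 0.79872
R(B) = exp(−0.000935 × 250) = 0.79156
R(C) = exp(−0.000627 × 250) = 0.85492
R(D) = exp(−0.000577 × 250) = 0.86567
Parallel (B, C, and D): 1 − (1 − 0.79156)(1 − 0.85492)(1 − 0.86567) = 0.99594
Series (A and [0.99594]): 0.79872 × 0.99594 = 0.795

0.795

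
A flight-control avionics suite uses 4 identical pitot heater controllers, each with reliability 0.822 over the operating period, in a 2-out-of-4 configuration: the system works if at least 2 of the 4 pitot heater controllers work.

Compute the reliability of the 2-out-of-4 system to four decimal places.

0.9805

R = Σ_{i=2}^{4} C(4,i) p^i (1−p)^{4−i} with p = 0.822
C(4,2)·0.822^2·0.178^2 = 0.128450
C(4,3)·0.822^3·0.178^1 = 0.395454
C(4,4)·0.822^4·0.178^0 = 0.456549
Sum = 0.9805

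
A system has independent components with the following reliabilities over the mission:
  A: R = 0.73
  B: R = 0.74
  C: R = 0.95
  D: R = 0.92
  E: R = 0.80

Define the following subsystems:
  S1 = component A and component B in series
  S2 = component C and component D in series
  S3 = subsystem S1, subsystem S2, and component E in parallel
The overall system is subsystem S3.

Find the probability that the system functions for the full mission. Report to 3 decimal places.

0.988

Series (A and B): 0.73000 × 0.74000 = 0.54020
Series (C and D): 0.95000 × 0.92000 = 0.87400
Parallel ([0.54020], [0.87400], and E): 1 − (1 − 0.54020)(1 − 0.87400)(1 − 0.80000) = 0.988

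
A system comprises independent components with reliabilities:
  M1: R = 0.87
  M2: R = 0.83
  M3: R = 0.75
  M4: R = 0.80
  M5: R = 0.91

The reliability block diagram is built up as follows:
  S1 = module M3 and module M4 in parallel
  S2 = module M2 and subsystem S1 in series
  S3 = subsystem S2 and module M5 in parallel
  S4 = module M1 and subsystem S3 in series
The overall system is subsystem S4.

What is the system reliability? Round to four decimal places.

0.8534

Parallel (M3 and M4): 1 − (1 − 0.750000)(1 − 0.800000) = 0.950000
Series (M2 and [0.950000]): 0.830000 × 0.950000 = 0.788500
Parallel ([0.788500] and M5): 1 − (1 − 0.788500)(1 − 0.910000) = 0.980965
Series (M1 and [0.980965]): 0.870000 × 0.980965 = 0.8534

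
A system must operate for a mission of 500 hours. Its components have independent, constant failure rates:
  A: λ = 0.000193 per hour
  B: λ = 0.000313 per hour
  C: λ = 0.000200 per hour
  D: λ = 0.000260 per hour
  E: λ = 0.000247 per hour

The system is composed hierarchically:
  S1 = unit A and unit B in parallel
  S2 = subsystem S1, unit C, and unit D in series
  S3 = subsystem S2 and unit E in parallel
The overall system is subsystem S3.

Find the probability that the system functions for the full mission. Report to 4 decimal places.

0.9749

R(A) = exp(−0.000193 × 500) = 0.908010
R(B) = exp(−0.000313 × 500) = 0.855132
R(C) = exp(−0.000200 × 500) = 0.904837
R(D) = exp(−0.000260 × 500) = 0.878095
R(E) = exp(−0.000247 × 500) = 0.883822
Parallel (A and B): 1 − (1 − 0.908010)(1 − 0.855132) = 0.986674
Series ([0.986674], C, and D): 0.986674 × 0.904837 × 0.878095 = 0.783945
Parallel ([0.783945] and E): 1 − (1 − 0.783945)(1 − 0.883822) = 0.9749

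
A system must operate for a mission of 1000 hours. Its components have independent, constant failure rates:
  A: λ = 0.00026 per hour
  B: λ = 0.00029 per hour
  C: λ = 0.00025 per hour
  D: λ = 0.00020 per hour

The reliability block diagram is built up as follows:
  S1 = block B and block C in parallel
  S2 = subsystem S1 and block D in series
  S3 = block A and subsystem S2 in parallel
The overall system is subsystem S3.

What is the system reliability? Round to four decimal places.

0.9481

R(A) = exp(−0.00026 × 1000) = 0.771052
R(B) = exp(−0.00029 × 1000) = 0.748264
R(C) = exp(−0.00025 × 1000) = 0.778801
R(D) = exp(−0.00020 × 1000) = 0.818731
Parallel (B and C): 1 − (1 − 0.748264)(1 − 0.778801) = 0.944316
Series ([0.944316] and D): 0.944316 × 0.818731 = 0.773141
Parallel (A and [0.773141]): 1 − (1 − 0.771052)(1 − 0.773141) = 0.9481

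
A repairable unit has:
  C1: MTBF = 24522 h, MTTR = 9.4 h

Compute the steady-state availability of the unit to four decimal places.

0.9996

A(C1) = MTBF/(MTBF+MTTR) = 24522/(24522+9.4) = 0.9996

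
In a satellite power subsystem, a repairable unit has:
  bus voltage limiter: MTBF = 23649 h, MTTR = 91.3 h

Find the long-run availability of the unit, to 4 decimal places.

0.9962

A(bus voltage limiter) = MTBF/(MTBF+MTTR) = 23649/(23649+91.3) = 0.9962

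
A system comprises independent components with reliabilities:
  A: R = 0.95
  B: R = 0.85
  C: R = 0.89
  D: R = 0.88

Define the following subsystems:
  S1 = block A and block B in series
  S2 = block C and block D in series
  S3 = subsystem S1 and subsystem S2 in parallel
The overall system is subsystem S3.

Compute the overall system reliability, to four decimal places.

0.9583

Series (A and B): 0.950000 × 0.850000 = 0.807500
Series (C and D): 0.890000 × 0.880000 = 0.783200
Parallel ([0.807500] and [0.783200]): 1 − (1 − 0.807500)(1 − 0.783200) = 0.9583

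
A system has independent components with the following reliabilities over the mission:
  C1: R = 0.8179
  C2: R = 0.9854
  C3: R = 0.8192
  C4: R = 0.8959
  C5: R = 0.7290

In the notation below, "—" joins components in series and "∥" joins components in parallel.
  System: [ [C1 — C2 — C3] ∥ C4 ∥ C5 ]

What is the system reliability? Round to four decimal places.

0.9904

Series (C1, C2, and C3): 0.817900 × 0.985400 × 0.819200 = 0.660241
Parallel ([0.660241], C4, and C5): 1 − (1 − 0.660241)(1 − 0.895900)(1 − 0.729000) = 0.9904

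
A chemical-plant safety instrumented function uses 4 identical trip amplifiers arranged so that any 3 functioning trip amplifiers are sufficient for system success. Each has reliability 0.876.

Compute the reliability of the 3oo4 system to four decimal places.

R = Σ_{i=3}^{4} C(4,i) p^i (1−p)^{4−i} with p = 0.876
C(4,3)·0.876^3·0.124^1 = 0.333422
C(4,4)·0.876^4·0.124^0 = 0.588866
Sum = 0.9223

0.9223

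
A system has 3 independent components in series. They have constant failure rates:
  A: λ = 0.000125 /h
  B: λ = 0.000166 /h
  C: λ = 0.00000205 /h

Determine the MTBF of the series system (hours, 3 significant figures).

Series of exponential components: λ_sys = Σ λ_i
λ_sys = 0.000125 + 0.000166 + 0.00000205 = 2.9305e-04 /h
MTBF = 1 / λ_sys = 3410 h

3410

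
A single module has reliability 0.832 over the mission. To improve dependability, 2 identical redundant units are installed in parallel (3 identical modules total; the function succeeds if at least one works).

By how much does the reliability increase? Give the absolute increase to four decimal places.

R_before = 0.832
R_after = 1 − (1 − 0.832)^3 = 0.9953
ΔR = 0.9953 − 0.832 = 0.1633

0.1633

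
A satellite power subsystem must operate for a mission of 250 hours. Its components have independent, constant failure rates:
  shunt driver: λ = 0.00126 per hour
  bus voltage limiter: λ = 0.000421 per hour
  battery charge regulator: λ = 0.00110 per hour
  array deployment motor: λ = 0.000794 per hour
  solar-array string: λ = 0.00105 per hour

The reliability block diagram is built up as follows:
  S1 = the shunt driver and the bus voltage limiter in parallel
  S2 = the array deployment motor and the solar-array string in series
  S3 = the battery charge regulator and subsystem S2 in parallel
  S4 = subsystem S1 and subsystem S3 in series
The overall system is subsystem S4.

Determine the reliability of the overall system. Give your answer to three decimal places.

R(shunt driver) = exp(−0.00126 × 250) = 0.72979
R(bus voltage limiter) = exp(−0.000421 × 250) = 0.90010
R(battery charge regulator) = exp(−0.00110 × 250) = 0.75957
R(array deployment motor) = exp(−0.000794 × 250) = 0.81996
R(solar-array string) = exp(−0.00105 × 250) = 0.76913
Parallel (shunt driver and bus voltage limiter): 1 − (1 − 0.72979)(1 − 0.90010) = 0.97301
Series (array deployment motor and solar-array string): 0.81996 × 0.76913 = 0.63066
Parallel (battery charge regulator and [0.63066]): 1 − (1 − 0.75957)(1 − 0.63066) = 0.91120
Series ([0.97301] and [0.91120]): 0.97301 × 0.91120 = 0.887

0.887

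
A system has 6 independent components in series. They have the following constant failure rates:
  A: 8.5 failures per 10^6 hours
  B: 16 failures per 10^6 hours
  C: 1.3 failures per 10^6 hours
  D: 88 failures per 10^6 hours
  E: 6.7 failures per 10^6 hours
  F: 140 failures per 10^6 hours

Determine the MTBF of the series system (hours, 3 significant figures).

Series of exponential components: λ_sys = Σ λ_i
λ_sys = 0.0000085 + 0.000016 + 0.0000013 + 0.000088 + 0.0000067 + 0.00014 = 2.6050e-04 /h
MTBF = 1 / λ_sys = 3840 h

3840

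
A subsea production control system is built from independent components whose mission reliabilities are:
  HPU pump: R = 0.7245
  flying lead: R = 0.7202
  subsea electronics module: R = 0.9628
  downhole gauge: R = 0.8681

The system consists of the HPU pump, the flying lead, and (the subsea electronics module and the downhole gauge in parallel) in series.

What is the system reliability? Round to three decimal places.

Parallel (subsea electronics module and downhole gauge): 1 − (1 − 0.96280)(1 − 0.86810) = 0.99509
Series (HPU pump, flying lead, and [0.99509]): 0.72450 × 0.72020 × 0.99509 = 0.519

0.519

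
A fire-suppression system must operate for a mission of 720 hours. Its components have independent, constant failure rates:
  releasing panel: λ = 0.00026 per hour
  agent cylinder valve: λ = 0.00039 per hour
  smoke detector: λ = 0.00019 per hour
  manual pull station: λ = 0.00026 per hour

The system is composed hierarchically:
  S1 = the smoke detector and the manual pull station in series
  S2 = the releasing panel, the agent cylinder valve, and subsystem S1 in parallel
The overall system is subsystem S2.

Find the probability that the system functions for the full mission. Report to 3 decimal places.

0.988

R(releasing panel) = exp(−0.00026 × 720) = 0.82928
R(agent cylinder valve) = exp(−0.00039 × 720) = 0.75518
R(smoke detector) = exp(−0.00019 × 720) = 0.87214
R(manual pull station) = exp(−0.00026 × 720) = 0.82928
Series (smoke detector and manual pull station): 0.87214 × 0.82928 = 0.72325
Parallel (releasing panel, agent cylinder valve, and [0.72325]): 1 − (1 − 0.82928)(1 − 0.75518)(1 − 0.72325) = 0.988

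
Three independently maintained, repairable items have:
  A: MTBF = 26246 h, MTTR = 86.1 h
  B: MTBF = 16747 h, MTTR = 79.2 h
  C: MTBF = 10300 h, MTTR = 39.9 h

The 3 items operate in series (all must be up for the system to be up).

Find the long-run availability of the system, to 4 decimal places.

0.9882

A(A) = MTBF/(MTBF+MTTR) = 26246/(26246+86.1) = 0.996730
A(B) = MTBF/(MTBF+MTTR) = 16747/(16747+79.2) = 0.995293
A(C) = MTBF/(MTBF+MTTR) = 10300/(10300+39.9) = 0.996141
Series availability: 0.996730 × 0.995293 × 0.996141 = 0.9882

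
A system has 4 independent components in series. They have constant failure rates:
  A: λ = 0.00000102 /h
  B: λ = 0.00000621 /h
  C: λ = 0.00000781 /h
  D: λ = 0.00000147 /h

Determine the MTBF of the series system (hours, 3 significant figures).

60600

Series of exponential components: λ_sys = Σ λ_i
λ_sys = 0.00000102 + 0.00000621 + 0.00000781 + 0.00000147 = 1.6510e-05 /h
MTBF = 1 / λ_sys = 60600 h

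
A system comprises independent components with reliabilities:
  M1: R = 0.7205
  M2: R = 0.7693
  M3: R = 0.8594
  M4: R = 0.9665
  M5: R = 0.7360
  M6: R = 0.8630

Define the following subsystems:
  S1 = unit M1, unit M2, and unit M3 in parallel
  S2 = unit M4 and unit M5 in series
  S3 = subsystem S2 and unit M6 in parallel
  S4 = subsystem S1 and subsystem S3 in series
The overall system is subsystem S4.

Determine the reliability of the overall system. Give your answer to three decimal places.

0.952

Parallel (M1, M2, and M3): 1 − (1 − 0.72050)(1 − 0.76930)(1 − 0.85940) = 0.99093
Series (M4 and M5): 0.96650 × 0.73600 = 0.71134
Parallel ([0.71134] and M6): 1 − (1 − 0.71134)(1 − 0.86300) = 0.96045
Series ([0.99093] and [0.96045]): 0.99093 × 0.96045 = 0.952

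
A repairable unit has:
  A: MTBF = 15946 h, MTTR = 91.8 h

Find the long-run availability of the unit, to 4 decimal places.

0.9943

A(A) = MTBF/(MTBF+MTTR) = 15946/(15946+91.8) = 0.9943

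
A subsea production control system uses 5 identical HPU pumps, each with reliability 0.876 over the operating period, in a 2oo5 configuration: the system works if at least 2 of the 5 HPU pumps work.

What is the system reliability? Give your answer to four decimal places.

0.9989

R = Σ_{i=2}^{5} C(5,i) p^i (1−p)^{5−i} with p = 0.876
C(5,2)·0.876^2·0.124^3 = 0.014631
C(5,3)·0.876^3·0.124^2 = 0.103361
C(5,4)·0.876^4·0.124^1 = 0.365097
C(5,5)·0.876^5·0.124^0 = 0.515847
Sum = 0.9989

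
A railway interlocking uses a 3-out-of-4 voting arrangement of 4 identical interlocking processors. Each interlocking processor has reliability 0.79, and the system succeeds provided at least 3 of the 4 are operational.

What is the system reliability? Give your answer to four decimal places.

0.8037

R = Σ_{i=3}^{4} C(4,i) p^i (1−p)^{4−i} with p = 0.79
C(4,3)·0.79^3·0.21^1 = 0.414153
C(4,4)·0.79^4·0.21^0 = 0.389501
Sum = 0.8037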